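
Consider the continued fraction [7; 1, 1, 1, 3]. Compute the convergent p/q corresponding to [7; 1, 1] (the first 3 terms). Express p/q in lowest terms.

15/2

Start with 1.
1 + 1/(1/1) = 1 + 1/1 = 2/1
7 + 1/(2/1) = 7 + 1/2 = 15/2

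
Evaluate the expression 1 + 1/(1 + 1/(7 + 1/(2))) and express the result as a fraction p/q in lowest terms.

Work from the innermost term outward:
Start with 2.
7 + 1/(2/1) = 7 + 1/2 = 15/2
1 + 1/(15/2) = 1 + 2/15 = 17/15
1 + 1/(17/15) = 1 + 15/17 = 32/17

32/17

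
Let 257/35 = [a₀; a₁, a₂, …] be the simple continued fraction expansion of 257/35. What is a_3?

Apply division with remainder until the remainder is 0:
⌊257/35⌋ = 7, remainder 12
⌊35/12⌋ = 2, remainder 11
⌊12/11⌋ = 1, remainder 1
⌊11/1⌋ = 11, remainder 0

11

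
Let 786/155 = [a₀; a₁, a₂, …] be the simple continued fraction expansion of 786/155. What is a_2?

Repeatedly divide and take the remainder:
⌊786/155⌋ = 5, remainder 11
⌊155/11⌋ = 14, remainder 1
⌊11/1⌋ = 11, remainder 0

11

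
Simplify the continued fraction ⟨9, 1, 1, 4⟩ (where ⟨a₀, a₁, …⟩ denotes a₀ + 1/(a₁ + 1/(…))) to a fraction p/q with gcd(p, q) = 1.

86/9

Starting at the tail and folding back:
Start with 4.
1 + 1/(4/1) = 1 + 1/4 = 5/4
1 + 1/(5/4) = 1 + 4/5 = 9/5
9 + 1/(9/5) = 9 + 5/9 = 86/9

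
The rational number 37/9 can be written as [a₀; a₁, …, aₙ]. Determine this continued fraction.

[4; 9]

37 ÷ 9 → quotient 4, remainder 1
9 ÷ 1 → quotient 9, remainder 0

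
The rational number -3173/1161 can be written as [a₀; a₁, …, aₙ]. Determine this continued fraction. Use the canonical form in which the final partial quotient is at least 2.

-3173 ÷ 1161 → quotient -3, remainder 310
1161 ÷ 310 → quotient 3, remainder 231
310 ÷ 231 → quotient 1, remainder 79
231 ÷ 79 → quotient 2, remainder 73
79 ÷ 73 → quotient 1, remainder 6
73 ÷ 6 → quotient 12, remainder 1
6 ÷ 1 → quotient 6, remainder 0

[-3; 3, 1, 2, 1, 12, 6]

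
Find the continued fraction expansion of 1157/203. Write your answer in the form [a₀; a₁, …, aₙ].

[5; 1, 2, 3, 20]

Repeatedly divide and take the remainder:
1157 = 5·203 + 142, so a_0 = 5
203 = 1·142 + 61, so a_1 = 1
142 = 2·61 + 20, so a_2 = 2
61 = 3·20 + 1, so a_3 = 3
20 = 20·1 + 0, so a_4 = 20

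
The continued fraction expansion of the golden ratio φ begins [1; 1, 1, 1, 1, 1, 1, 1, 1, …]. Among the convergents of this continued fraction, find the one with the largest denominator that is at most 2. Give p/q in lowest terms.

a_0 = 1: 1/1  (≤ bound)
a_1 = 1: 2/1  (≤ bound)
a_2 = 1: 3/2  (≤ bound)
a_3 = 1: 5/3  (> 2, stop)

3/2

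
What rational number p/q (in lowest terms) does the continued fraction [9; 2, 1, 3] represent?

a_0 = 9: 9/1
a_1 = 2: 19/2
a_2 = 1: 28/3
a_3 = 3: 103/11

103/11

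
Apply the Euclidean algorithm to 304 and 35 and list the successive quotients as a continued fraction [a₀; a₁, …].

[8; 1, 2, 5, 2]

304 = 8·35 + 24, so a_0 = 8
35 = 1·24 + 11, so a_1 = 1
24 = 2·11 + 2, so a_2 = 2
11 = 5·2 + 1, so a_3 = 5
2 = 2·1 + 0, so a_4 = 2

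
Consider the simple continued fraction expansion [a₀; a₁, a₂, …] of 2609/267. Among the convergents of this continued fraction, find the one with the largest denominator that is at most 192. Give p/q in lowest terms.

342/35

a_0 = 9: 9/1  (≤ bound)
a_1 = 1: 10/1  (≤ bound)
a_2 = 3: 39/4  (≤ bound)
a_3 = 2: 88/9  (≤ bound)
a_4 = 1: 127/13  (≤ bound)
a_5 = 1: 215/22  (≤ bound)
a_6 = 1: 342/35  (≤ bound)
a_7 = 7: 2609/267  (> 192, stop)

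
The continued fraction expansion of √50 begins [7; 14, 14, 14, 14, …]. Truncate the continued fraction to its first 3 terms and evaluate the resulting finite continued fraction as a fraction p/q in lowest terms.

Start with 14.
14 + 1/(14/1) = 14 + 1/14 = 197/14
7 + 1/(197/14) = 7 + 14/197 = 1393/197

1393/197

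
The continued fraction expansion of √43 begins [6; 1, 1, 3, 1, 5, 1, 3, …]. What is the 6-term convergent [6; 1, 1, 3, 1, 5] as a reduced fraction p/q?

Work from the innermost term outward:
Start with 5.
1 + 1/(5/1) = 1 + 1/5 = 6/5
3 + 1/(6/5) = 3 + 5/6 = 23/6
1 + 1/(23/6) = 1 + 6/23 = 29/23
1 + 1/(29/23) = 1 + 23/29 = 52/29
6 + 1/(52/29) = 6 + 29/52 = 341/52

341/52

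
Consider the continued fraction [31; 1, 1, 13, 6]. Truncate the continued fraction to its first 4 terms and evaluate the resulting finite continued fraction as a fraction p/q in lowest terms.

851/27

a_0 = 31: 31/1
a_1 = 1: 32/1
a_2 = 1: 63/2
a_3 = 13: 851/27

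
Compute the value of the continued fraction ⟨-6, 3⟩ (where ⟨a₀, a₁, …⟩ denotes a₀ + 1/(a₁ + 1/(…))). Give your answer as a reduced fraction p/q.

-17/3

Start with 3.
-6 + 1/(3/1) = -6 + 1/3 = -17/3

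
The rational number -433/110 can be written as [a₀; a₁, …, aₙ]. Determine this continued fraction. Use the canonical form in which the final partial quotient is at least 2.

[-4; 15, 1, 2, 2]

-433 = -4·110 + 7, so a_0 = -4
110 = 15·7 + 5, so a_1 = 15
7 = 1·5 + 2, so a_2 = 1
5 = 2·2 + 1, so a_3 = 2
2 = 2·1 + 0, so a_4 = 2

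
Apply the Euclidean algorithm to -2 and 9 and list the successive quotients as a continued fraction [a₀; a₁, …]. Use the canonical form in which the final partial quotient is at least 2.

[-1; 1, 3, 2]

Repeatedly divide and take the remainder:
-2 = -1·9 + 7, so a_0 = -1
9 = 1·7 + 2, so a_1 = 1
7 = 3·2 + 1, so a_2 = 3
2 = 2·1 + 0, so a_3 = 2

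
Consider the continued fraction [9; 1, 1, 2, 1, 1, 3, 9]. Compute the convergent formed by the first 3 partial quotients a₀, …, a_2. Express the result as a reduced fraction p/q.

19/2

Start with 1.
1 + 1/(1/1) = 1 + 1/1 = 2/1
9 + 1/(2/1) = 9 + 1/2 = 19/2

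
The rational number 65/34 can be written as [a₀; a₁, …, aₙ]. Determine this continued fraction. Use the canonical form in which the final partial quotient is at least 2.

[1; 1, 10, 3]

⌊65/34⌋ = 1, remainder 31
⌊34/31⌋ = 1, remainder 3
⌊31/3⌋ = 10, remainder 1
⌊3/1⌋ = 3, remainder 0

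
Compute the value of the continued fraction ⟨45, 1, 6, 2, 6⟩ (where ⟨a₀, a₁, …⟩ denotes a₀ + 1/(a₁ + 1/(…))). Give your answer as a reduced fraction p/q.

4449/97

Work from the innermost term outward:
Start with 6.
2 + 1/(6/1) = 2 + 1/6 = 13/6
6 + 1/(13/6) = 6 + 6/13 = 84/13
1 + 1/(84/13) = 1 + 13/84 = 97/84
45 + 1/(97/84) = 45 + 84/97 = 4449/97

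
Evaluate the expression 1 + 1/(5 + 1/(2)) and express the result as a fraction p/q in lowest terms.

Start with 2.
5 + 1/(2/1) = 5 + 1/2 = 11/2
1 + 1/(11/2) = 1 + 2/11 = 13/11

13/11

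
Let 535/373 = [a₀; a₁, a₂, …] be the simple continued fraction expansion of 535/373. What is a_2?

Run the Euclidean algorithm, recording each quotient:
535 ÷ 373 → quotient 1, remainder 162
373 ÷ 162 → quotient 2, remainder 49
162 ÷ 49 → quotient 3, remainder 15

3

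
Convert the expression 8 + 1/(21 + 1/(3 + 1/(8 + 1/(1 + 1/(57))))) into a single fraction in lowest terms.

278117/34562

a_0 = 8: 8/1
a_1 = 21: 169/21
a_2 = 3: 515/64
a_3 = 8: 4289/533
a_4 = 1: 4804/597
a_5 = 57: 278117/34562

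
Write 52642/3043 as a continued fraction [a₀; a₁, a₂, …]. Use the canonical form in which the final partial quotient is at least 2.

[17; 3, 2, 1, 15, 3, 6]

Apply division with remainder until the remainder is 0:
52642 = 17·3043 + 911, so a_0 = 17
3043 = 3·911 + 310, so a_1 = 3
911 = 2·310 + 291, so a_2 = 2
310 = 1·291 + 19, so a_3 = 1
291 = 15·19 + 6, so a_4 = 15
19 = 3·6 + 1, so a_5 = 3
6 = 6·1 + 0, so a_6 = 6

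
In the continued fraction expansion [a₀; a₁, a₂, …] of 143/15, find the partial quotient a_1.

1

Apply division with remainder until the remainder is 0:
143 = 9·15 + 8, so a_0 = 9
15 = 1·8 + 7, so a_1 = 1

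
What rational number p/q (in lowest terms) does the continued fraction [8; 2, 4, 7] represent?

549/65

Compute successive convergents:
a_0 = 8: 8/1
a_1 = 2: 17/2
a_2 = 4: 76/9
a_3 = 7: 549/65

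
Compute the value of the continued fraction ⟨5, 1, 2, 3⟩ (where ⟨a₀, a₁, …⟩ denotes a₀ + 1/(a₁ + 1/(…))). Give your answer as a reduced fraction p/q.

57/10

Collapse the nested fraction from the inside out:
Start with 3.
2 + 1/(3/1) = 2 + 1/3 = 7/3
1 + 1/(7/3) = 1 + 3/7 = 10/7
5 + 1/(10/7) = 5 + 7/10 = 57/10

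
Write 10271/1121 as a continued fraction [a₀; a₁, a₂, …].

[9; 6, 6, 3, 1, 1, 1, 2]

10271 ÷ 1121 → quotient 9, remainder 182
1121 ÷ 182 → quotient 6, remainder 29
182 ÷ 29 → quotient 6, remainder 8
29 ÷ 8 → quotient 3, remainder 5
8 ÷ 5 → quotient 1, remainder 3
5 ÷ 3 → quotient 1, remainder 2
3 ÷ 2 → quotient 1, remainder 1
2 ÷ 1 → quotient 2, remainder 0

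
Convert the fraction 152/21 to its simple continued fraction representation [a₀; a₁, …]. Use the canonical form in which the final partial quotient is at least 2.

[7; 4, 5]

152 = 7·21 + 5, so a_0 = 7
21 = 4·5 + 1, so a_1 = 4
5 = 5·1 + 0, so a_2 = 5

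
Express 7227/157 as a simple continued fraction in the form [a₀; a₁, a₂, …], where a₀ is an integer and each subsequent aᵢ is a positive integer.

[46; 31, 2, 2]

Apply division with remainder until the remainder is 0:
7227 = 46·157 + 5, so a_0 = 46
157 = 31·5 + 2, so a_1 = 31
5 = 2·2 + 1, so a_2 = 2
2 = 2·1 + 0, so a_3 = 2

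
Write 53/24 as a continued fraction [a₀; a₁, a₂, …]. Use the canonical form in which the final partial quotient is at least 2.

[2; 4, 1, 4]

Apply division with remainder until the remainder is 0:
53 = 2·24 + 5, so a_0 = 2
24 = 4·5 + 4, so a_1 = 4
5 = 1·4 + 1, so a_2 = 1
4 = 4·1 + 0, so a_3 = 4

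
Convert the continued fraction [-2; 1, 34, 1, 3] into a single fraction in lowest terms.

-147/143

Compute successive convergents:
a_0 = -2: -2/1
a_1 = 1: -1/1
a_2 = 34: -36/35
a_3 = 1: -37/36
a_4 = 3: -147/143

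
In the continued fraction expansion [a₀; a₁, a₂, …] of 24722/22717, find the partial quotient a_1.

11

Run the Euclidean algorithm, recording each quotient:
24722 ÷ 22717 → quotient 1, remainder 2005
22717 ÷ 2005 → quotient 11, remainder 662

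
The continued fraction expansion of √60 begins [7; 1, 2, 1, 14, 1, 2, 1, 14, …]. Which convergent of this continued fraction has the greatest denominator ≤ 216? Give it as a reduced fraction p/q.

1433/185

List convergents until the denominator exceeds the bound:
a_0 = 7: 7/1  (≤ bound)
a_1 = 1: 8/1  (≤ bound)
a_2 = 2: 23/3  (≤ bound)
a_3 = 1: 31/4  (≤ bound)
a_4 = 14: 457/59  (≤ bound)
a_5 = 1: 488/63  (≤ bound)
a_6 = 2: 1433/185  (≤ bound)
a_7 = 1: 1921/248  (> 216, stop)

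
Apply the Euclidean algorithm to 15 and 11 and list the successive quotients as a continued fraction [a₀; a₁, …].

15 = 1·11 + 4, so a_0 = 1
11 = 2·4 + 3, so a_1 = 2
4 = 1·3 + 1, so a_2 = 1
3 = 3·1 + 0, so a_3 = 3

[1; 2, 1, 3]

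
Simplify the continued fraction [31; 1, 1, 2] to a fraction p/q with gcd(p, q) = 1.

a_0 = 31: 31/1
a_1 = 1: 32/1
a_2 = 1: 63/2
a_3 = 2: 158/5

158/5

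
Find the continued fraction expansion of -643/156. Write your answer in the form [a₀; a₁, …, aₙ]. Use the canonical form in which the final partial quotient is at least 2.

-643 ÷ 156 → quotient -5, remainder 137
156 ÷ 137 → quotient 1, remainder 19
137 ÷ 19 → quotient 7, remainder 4
19 ÷ 4 → quotient 4, remainder 3
4 ÷ 3 → quotient 1, remainder 1
3 ÷ 1 → quotient 3, remainder 0

[-5; 1, 7, 4, 1, 3]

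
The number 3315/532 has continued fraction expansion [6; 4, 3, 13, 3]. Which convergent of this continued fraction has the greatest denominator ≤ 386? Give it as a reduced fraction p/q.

a_0 = 6: 6/1  (≤ bound)
a_1 = 4: 25/4  (≤ bound)
a_2 = 3: 81/13  (≤ bound)
a_3 = 13: 1078/173  (≤ bound)
a_4 = 3: 3315/532  (> 386, stop)

1078/173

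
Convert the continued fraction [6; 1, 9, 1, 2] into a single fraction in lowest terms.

221/32

a_0 = 6: 6/1
a_1 = 1: 7/1
a_2 = 9: 69/10
a_3 = 1: 76/11
a_4 = 2: 221/32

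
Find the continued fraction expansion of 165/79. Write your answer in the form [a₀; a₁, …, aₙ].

⌊165/79⌋ = 2, remainder 7
⌊79/7⌋ = 11, remainder 2
⌊7/2⌋ = 3, remainder 1
⌊2/1⌋ = 2, remainder 0

[2; 11, 3, 2]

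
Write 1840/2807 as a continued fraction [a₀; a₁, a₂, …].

Run the Euclidean algorithm, recording each quotient:
⌊1840/2807⌋ = 0, remainder 1840
⌊2807/1840⌋ = 1, remainder 967
⌊1840/967⌋ = 1, remainder 873
⌊967/873⌋ = 1, remainder 94
⌊873/94⌋ = 9, remainder 27
⌊94/27⌋ = 3, remainder 13
⌊27/13⌋ = 2, remainder 1
⌊13/1⌋ = 13, remainder 0

[0; 1, 1, 1, 9, 3, 2, 13]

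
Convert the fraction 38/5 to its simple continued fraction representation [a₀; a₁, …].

[7; 1, 1, 2]

⌊38/5⌋ = 7, remainder 3
⌊5/3⌋ = 1, remainder 2
⌊3/2⌋ = 1, remainder 1
⌊2/1⌋ = 2, remainder 0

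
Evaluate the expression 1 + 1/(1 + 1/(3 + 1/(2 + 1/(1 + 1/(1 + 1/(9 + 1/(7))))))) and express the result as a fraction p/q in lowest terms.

a_0 = 1: 1/1
a_1 = 1: 2/1
a_2 = 3: 7/4
a_3 = 2: 16/9
a_4 = 1: 23/13
a_5 = 1: 39/22
a_6 = 9: 374/211
a_7 = 7: 2657/1499

2657/1499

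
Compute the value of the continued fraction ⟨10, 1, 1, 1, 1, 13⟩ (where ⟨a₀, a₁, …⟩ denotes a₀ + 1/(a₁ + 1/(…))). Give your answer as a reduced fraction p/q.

a_0 = 10: 10/1
a_1 = 1: 11/1
a_2 = 1: 21/2
a_3 = 1: 32/3
a_4 = 1: 53/5
a_5 = 13: 721/68

721/68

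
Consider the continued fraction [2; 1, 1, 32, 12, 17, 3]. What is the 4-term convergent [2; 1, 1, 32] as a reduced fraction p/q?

163/65

Collapse the nested fraction from the inside out:
Start with 32.
1 + 1/(32/1) = 1 + 1/32 = 33/32
1 + 1/(33/32) = 1 + 32/33 = 65/33
2 + 1/(65/33) = 2 + 33/65 = 163/65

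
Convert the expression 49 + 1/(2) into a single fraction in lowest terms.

99/2

a_0 = 49: 49/1
a_1 = 2: 99/2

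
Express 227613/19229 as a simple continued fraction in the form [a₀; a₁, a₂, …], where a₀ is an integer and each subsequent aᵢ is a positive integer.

227613 ÷ 19229 → quotient 11, remainder 16094
19229 ÷ 16094 → quotient 1, remainder 3135
16094 ÷ 3135 → quotient 5, remainder 419
3135 ÷ 419 → quotient 7, remainder 202
419 ÷ 202 → quotient 2, remainder 15
202 ÷ 15 → quotient 13, remainder 7
15 ÷ 7 → quotient 2, remainder 1
7 ÷ 1 → quotient 7, remainder 0

[11; 1, 5, 7, 2, 13, 2, 7]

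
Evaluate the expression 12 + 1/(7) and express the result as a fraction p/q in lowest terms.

85/7

a_0 = 12: 12/1
a_1 = 7: 85/7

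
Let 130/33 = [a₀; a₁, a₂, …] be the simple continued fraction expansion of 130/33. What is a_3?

2

⌊130/33⌋ = 3, remainder 31
⌊33/31⌋ = 1, remainder 2
⌊31/2⌋ = 15, remainder 1
⌊2/1⌋ = 2, remainder 0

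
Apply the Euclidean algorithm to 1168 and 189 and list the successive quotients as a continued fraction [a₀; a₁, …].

[6; 5, 1, 1, 3, 1, 3]

1168 = 6·189 + 34, so a_0 = 6
189 = 5·34 + 19, so a_1 = 5
34 = 1·19 + 15, so a_2 = 1
19 = 1·15 + 4, so a_3 = 1
15 = 3·4 + 3, so a_4 = 3
4 = 1·3 + 1, so a_5 = 1
3 = 3·1 + 0, so a_6 = 3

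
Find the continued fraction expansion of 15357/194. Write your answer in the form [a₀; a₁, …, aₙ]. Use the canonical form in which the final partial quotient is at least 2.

[79; 6, 3, 1, 7]

⌊15357/194⌋ = 79, remainder 31
⌊194/31⌋ = 6, remainder 8
⌊31/8⌋ = 3, remainder 7
⌊8/7⌋ = 1, remainder 1
⌊7/1⌋ = 7, remainder 0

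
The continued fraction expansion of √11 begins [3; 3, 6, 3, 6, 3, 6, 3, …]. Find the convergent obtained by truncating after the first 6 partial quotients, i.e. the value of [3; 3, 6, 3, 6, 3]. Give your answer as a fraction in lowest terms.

3970/1197

a_0 = 3: 3/1
a_1 = 3: 10/3
a_2 = 6: 63/19
a_3 = 3: 199/60
a_4 = 6: 1257/379
a_5 = 3: 3970/1197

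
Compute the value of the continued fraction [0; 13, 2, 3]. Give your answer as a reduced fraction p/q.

Collapse the nested fraction from the inside out:
Start with 3.
2 + 1/(3/1) = 2 + 1/3 = 7/3
13 + 1/(7/3) = 13 + 3/7 = 94/7
0 + 1/(94/7) = 0 + 7/94 = 7/94

7/94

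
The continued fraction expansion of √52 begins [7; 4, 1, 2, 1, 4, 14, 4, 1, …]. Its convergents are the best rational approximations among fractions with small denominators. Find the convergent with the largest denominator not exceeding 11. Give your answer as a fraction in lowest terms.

36/5

List convergents until the denominator exceeds the bound:
a_0 = 7: 7/1  (≤ bound)
a_1 = 4: 29/4  (≤ bound)
a_2 = 1: 36/5  (≤ bound)
a_3 = 2: 101/14  (> 11, stop)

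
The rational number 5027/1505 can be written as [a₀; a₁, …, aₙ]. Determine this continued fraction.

⌊5027/1505⌋ = 3, remainder 512
⌊1505/512⌋ = 2, remainder 481
⌊512/481⌋ = 1, remainder 31
⌊481/31⌋ = 15, remainder 16
⌊31/16⌋ = 1, remainder 15
⌊16/15⌋ = 1, remainder 1
⌊15/1⌋ = 15, remainder 0

[3; 2, 1, 15, 1, 1, 15]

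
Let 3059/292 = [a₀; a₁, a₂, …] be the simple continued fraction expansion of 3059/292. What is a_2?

9

3059 ÷ 292 → quotient 10, remainder 139
292 ÷ 139 → quotient 2, remainder 14
139 ÷ 14 → quotient 9, remainder 13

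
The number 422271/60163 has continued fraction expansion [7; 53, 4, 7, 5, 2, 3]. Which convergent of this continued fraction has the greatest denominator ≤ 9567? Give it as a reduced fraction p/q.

55680/7933

a_0 = 7: 7/1  (≤ bound)
a_1 = 53: 372/53  (≤ bound)
a_2 = 4: 1495/213  (≤ bound)
a_3 = 7: 10837/1544  (≤ bound)
a_4 = 5: 55680/7933  (≤ bound)
a_5 = 2: 122197/17410  (> 9567, stop)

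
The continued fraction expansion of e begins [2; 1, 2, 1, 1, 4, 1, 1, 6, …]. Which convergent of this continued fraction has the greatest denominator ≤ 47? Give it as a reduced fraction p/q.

List convergents until the denominator exceeds the bound:
a_0 = 2: 2/1  (≤ bound)
a_1 = 1: 3/1  (≤ bound)
a_2 = 2: 8/3  (≤ bound)
a_3 = 1: 11/4  (≤ bound)
a_4 = 1: 19/7  (≤ bound)
a_5 = 4: 87/32  (≤ bound)
a_6 = 1: 106/39  (≤ bound)
a_7 = 1: 193/71  (> 47, stop)

106/39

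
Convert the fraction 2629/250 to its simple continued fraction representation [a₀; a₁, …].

[10; 1, 1, 15, 8]

2629 = 10·250 + 129, so a_0 = 10
250 = 1·129 + 121, so a_1 = 1
129 = 1·121 + 8, so a_2 = 1
121 = 15·8 + 1, so a_3 = 15
8 = 8·1 + 0, so a_4 = 8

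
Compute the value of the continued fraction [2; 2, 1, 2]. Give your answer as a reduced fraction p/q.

Start with 2.
1 + 1/(2/1) = 1 + 1/2 = 3/2
2 + 1/(3/2) = 2 + 2/3 = 8/3
2 + 1/(8/3) = 2 + 3/8 = 19/8

19/8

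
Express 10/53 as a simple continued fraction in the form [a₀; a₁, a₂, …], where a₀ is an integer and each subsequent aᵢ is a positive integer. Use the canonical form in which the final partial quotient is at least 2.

[0; 5, 3, 3]

10 ÷ 53 → quotient 0, remainder 10
53 ÷ 10 → quotient 5, remainder 3
10 ÷ 3 → quotient 3, remainder 1
3 ÷ 1 → quotient 3, remainder 0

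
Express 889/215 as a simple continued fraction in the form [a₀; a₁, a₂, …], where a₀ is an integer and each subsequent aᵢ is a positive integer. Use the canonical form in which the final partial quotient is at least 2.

[4; 7, 2, 2, 2, 2]

Repeatedly divide and take the remainder:
889 = 4·215 + 29, so a_0 = 4
215 = 7·29 + 12, so a_1 = 7
29 = 2·12 + 5, so a_2 = 2
12 = 2·5 + 2, so a_3 = 2
5 = 2·2 + 1, so a_4 = 2
2 = 2·1 + 0, so a_5 = 2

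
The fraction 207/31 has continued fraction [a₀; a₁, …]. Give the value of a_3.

10

207 ÷ 31 → quotient 6, remainder 21
31 ÷ 21 → quotient 1, remainder 10
21 ÷ 10 → quotient 2, remainder 1
10 ÷ 1 → quotient 10, remainder 0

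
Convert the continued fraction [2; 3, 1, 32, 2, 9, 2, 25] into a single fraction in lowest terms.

a_0 = 2: 2/1
a_1 = 3: 7/3
a_2 = 1: 9/4
a_3 = 32: 295/131
a_4 = 2: 599/266
a_5 = 9: 5686/2525
a_6 = 2: 11971/5316
a_7 = 25: 304961/135425

304961/135425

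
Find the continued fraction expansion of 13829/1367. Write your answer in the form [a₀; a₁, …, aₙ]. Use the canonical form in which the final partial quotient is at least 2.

⌊13829/1367⌋ = 10, remainder 159
⌊1367/159⌋ = 8, remainder 95
⌊159/95⌋ = 1, remainder 64
⌊95/64⌋ = 1, remainder 31
⌊64/31⌋ = 2, remainder 2
⌊31/2⌋ = 15, remainder 1
⌊2/1⌋ = 2, remainder 0

[10; 8, 1, 1, 2, 15, 2]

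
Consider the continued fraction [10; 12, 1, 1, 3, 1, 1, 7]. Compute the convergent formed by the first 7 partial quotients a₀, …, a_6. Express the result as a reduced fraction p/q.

Compute successive convergents:
a_0 = 10: 10/1
a_1 = 12: 121/12
a_2 = 1: 131/13
a_3 = 1: 252/25
a_4 = 3: 887/88
a_5 = 1: 1139/113
a_6 = 1: 2026/201

2026/201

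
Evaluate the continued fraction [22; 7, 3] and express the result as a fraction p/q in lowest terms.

487/22

a_0 = 22: 22/1
a_1 = 7: 155/7
a_2 = 3: 487/22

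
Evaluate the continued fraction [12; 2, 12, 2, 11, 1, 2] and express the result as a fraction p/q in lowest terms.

Start with 2.
1 + 1/(2/1) = 1 + 1/2 = 3/2
11 + 1/(3/2) = 11 + 2/3 = 35/3
2 + 1/(35/3) = 2 + 3/35 = 73/35
12 + 1/(73/35) = 12 + 35/73 = 911/73
2 + 1/(911/73) = 2 + 73/911 = 1895/911
12 + 1/(1895/911) = 12 + 911/1895 = 23651/1895

23651/1895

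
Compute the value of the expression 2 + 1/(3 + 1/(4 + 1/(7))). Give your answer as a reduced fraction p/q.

Work from the innermost term outward:
Start with 7.
4 + 1/(7/1) = 4 + 1/7 = 29/7
3 + 1/(29/7) = 3 + 7/29 = 94/29
2 + 1/(94/29) = 2 + 29/94 = 217/94

217/94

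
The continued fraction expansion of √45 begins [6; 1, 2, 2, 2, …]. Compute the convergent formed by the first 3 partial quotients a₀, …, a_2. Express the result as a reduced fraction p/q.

Collapse the nested fraction from the inside out:
Start with 2.
1 + 1/(2/1) = 1 + 1/2 = 3/2
6 + 1/(3/2) = 6 + 2/3 = 20/3

20/3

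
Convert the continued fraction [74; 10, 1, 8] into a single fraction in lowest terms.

7261/98

Compute successive convergents:
a_0 = 74: 74/1
a_1 = 10: 741/10
a_2 = 1: 815/11
a_3 = 8: 7261/98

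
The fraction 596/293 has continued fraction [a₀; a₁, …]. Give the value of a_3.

3

⌊596/293⌋ = 2, remainder 10
⌊293/10⌋ = 29, remainder 3
⌊10/3⌋ = 3, remainder 1
⌊3/1⌋ = 3, remainder 0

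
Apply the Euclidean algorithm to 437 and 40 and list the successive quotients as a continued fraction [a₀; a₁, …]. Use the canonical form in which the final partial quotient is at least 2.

437 ÷ 40 → quotient 10, remainder 37
40 ÷ 37 → quotient 1, remainder 3
37 ÷ 3 → quotient 12, remainder 1
3 ÷ 1 → quotient 3, remainder 0

[10; 1, 12, 3]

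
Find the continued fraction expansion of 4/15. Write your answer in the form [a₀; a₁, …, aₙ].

[0; 3, 1, 3]

4 = 0·15 + 4, so a_0 = 0
15 = 3·4 + 3, so a_1 = 3
4 = 1·3 + 1, so a_2 = 1
3 = 3·1 + 0, so a_3 = 3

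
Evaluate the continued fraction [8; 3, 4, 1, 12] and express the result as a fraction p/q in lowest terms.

Start with 12.
1 + 1/(12/1) = 1 + 1/12 = 13/12
4 + 1/(13/12) = 4 + 12/13 = 64/13
3 + 1/(64/13) = 3 + 13/64 = 205/64
8 + 1/(205/64) = 8 + 64/205 = 1704/205

1704/205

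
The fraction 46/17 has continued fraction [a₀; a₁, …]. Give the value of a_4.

Apply division with remainder until the remainder is 0:
⌊46/17⌋ = 2, remainder 12
⌊17/12⌋ = 1, remainder 5
⌊12/5⌋ = 2, remainder 2
⌊5/2⌋ = 2, remainder 1
⌊2/1⌋ = 2, remainder 0

2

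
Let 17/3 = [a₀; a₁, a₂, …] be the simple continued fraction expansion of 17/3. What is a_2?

17 = 5·3 + 2, so a_0 = 5
3 = 1·2 + 1, so a_1 = 1
2 = 2·1 + 0, so a_2 = 2

2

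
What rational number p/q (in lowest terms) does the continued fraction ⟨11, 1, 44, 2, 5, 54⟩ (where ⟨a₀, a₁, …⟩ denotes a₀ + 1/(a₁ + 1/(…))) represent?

324496/27091

Start with 54.
5 + 1/(54/1) = 5 + 1/54 = 271/54
2 + 1/(271/54) = 2 + 54/271 = 596/271
44 + 1/(596/271) = 44 + 271/596 = 26495/596
1 + 1/(26495/596) = 1 + 596/26495 = 27091/26495
11 + 1/(27091/26495) = 11 + 26495/27091 = 324496/27091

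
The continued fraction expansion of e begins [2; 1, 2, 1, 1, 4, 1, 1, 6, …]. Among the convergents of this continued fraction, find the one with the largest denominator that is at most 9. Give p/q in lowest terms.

List convergents until the denominator exceeds the bound:
a_0 = 2: 2/1  (≤ bound)
a_1 = 1: 3/1  (≤ bound)
a_2 = 2: 8/3  (≤ bound)
a_3 = 1: 11/4  (≤ bound)
a_4 = 1: 19/7  (≤ bound)
a_5 = 4: 87/32  (> 9, stop)

19/7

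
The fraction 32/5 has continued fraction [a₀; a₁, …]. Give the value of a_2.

32 = 6·5 + 2, so a_0 = 6
5 = 2·2 + 1, so a_1 = 2
2 = 2·1 + 0, so a_2 = 2

2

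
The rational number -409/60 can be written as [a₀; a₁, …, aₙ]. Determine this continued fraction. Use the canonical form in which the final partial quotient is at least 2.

[-7; 5, 2, 5]

Apply division with remainder until the remainder is 0:
-409 ÷ 60 → quotient -7, remainder 11
60 ÷ 11 → quotient 5, remainder 5
11 ÷ 5 → quotient 2, remainder 1
5 ÷ 1 → quotient 5, remainder 0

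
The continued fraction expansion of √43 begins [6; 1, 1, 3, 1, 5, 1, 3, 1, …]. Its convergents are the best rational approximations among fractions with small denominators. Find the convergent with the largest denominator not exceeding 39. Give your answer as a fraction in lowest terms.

a_0 = 6: 6/1  (≤ bound)
a_1 = 1: 7/1  (≤ bound)
a_2 = 1: 13/2  (≤ bound)
a_3 = 3: 46/7  (≤ bound)
a_4 = 1: 59/9  (≤ bound)
a_5 = 5: 341/52  (> 39, stop)

59/9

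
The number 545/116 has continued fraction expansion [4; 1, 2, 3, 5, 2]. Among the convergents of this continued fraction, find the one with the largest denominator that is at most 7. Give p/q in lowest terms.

a_0 = 4: 4/1  (≤ bound)
a_1 = 1: 5/1  (≤ bound)
a_2 = 2: 14/3  (≤ bound)
a_3 = 3: 47/10  (> 7, stop)

14/3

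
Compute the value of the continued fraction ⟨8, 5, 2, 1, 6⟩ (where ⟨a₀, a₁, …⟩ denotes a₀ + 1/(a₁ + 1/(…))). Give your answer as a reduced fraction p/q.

Start with 6.
1 + 1/(6/1) = 1 + 1/6 = 7/6
2 + 1/(7/6) = 2 + 6/7 = 20/7
5 + 1/(20/7) = 5 + 7/20 = 107/20
8 + 1/(107/20) = 8 + 20/107 = 876/107

876/107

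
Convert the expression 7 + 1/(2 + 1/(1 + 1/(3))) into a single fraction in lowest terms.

81/11

a_0 = 7: 7/1
a_1 = 2: 15/2
a_2 = 1: 22/3
a_3 = 3: 81/11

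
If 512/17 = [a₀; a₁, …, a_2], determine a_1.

8

Run the Euclidean algorithm, recording each quotient:
512 ÷ 17 → quotient 30, remainder 2
17 ÷ 2 → quotient 8, remainder 1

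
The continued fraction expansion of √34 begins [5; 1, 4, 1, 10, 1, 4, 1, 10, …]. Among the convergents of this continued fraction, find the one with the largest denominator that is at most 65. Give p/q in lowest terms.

List convergents until the denominator exceeds the bound:
a_0 = 5: 5/1  (≤ bound)
a_1 = 1: 6/1  (≤ bound)
a_2 = 4: 29/5  (≤ bound)
a_3 = 1: 35/6  (≤ bound)
a_4 = 10: 379/65  (≤ bound)
a_5 = 1: 414/71  (> 65, stop)

379/65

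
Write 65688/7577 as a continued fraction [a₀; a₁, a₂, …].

Apply division with remainder until the remainder is 0:
65688 ÷ 7577 → quotient 8, remainder 5072
7577 ÷ 5072 → quotient 1, remainder 2505
5072 ÷ 2505 → quotient 2, remainder 62
2505 ÷ 62 → quotient 40, remainder 25
62 ÷ 25 → quotient 2, remainder 12
25 ÷ 12 → quotient 2, remainder 1
12 ÷ 1 → quotient 12, remainder 0

[8; 1, 2, 40, 2, 2, 12]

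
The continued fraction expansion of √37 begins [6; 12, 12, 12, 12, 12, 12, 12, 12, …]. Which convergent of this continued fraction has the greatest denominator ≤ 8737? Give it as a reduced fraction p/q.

List convergents until the denominator exceeds the bound:
a_0 = 6: 6/1  (≤ bound)
a_1 = 12: 73/12  (≤ bound)
a_2 = 12: 882/145  (≤ bound)
a_3 = 12: 10657/1752  (≤ bound)
a_4 = 12: 128766/21169  (> 8737, stop)

10657/1752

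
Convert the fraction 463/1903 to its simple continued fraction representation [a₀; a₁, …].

[0; 4, 9, 12, 1, 3]

463 ÷ 1903 → quotient 0, remainder 463
1903 ÷ 463 → quotient 4, remainder 51
463 ÷ 51 → quotient 9, remainder 4
51 ÷ 4 → quotient 12, remainder 3
4 ÷ 3 → quotient 1, remainder 1
3 ÷ 1 → quotient 3, remainder 0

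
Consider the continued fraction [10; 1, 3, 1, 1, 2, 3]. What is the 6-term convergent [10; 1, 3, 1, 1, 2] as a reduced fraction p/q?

248/23

Start with 2.
1 + 1/(2/1) = 1 + 1/2 = 3/2
1 + 1/(3/2) = 1 + 2/3 = 5/3
3 + 1/(5/3) = 3 + 3/5 = 18/5
1 + 1/(18/5) = 1 + 5/18 = 23/18
10 + 1/(23/18) = 10 + 18/23 = 248/23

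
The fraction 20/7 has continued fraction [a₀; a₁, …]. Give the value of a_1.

20 ÷ 7 → quotient 2, remainder 6
7 ÷ 6 → quotient 1, remainder 1

1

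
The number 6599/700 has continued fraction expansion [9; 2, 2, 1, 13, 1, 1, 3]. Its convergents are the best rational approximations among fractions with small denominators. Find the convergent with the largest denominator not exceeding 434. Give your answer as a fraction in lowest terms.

a_0 = 9: 9/1  (≤ bound)
a_1 = 2: 19/2  (≤ bound)
a_2 = 2: 47/5  (≤ bound)
a_3 = 1: 66/7  (≤ bound)
a_4 = 13: 905/96  (≤ bound)
a_5 = 1: 971/103  (≤ bound)
a_6 = 1: 1876/199  (≤ bound)
a_7 = 3: 6599/700  (> 434, stop)

1876/199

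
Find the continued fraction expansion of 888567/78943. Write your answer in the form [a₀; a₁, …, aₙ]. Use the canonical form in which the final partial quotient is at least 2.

Apply division with remainder until the remainder is 0:
888567 = 11·78943 + 20194, so a_0 = 11
78943 = 3·20194 + 18361, so a_1 = 3
20194 = 1·18361 + 1833, so a_2 = 1
18361 = 10·1833 + 31, so a_3 = 10
1833 = 59·31 + 4, so a_4 = 59
31 = 7·4 + 3, so a_5 = 7
4 = 1·3 + 1, so a_6 = 1
3 = 3·1 + 0, so a_7 = 3

[11; 3, 1, 10, 59, 7, 1, 3]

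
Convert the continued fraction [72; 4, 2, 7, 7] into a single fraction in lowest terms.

34523/478

Start with 7.
7 + 1/(7/1) = 7 + 1/7 = 50/7
2 + 1/(50/7) = 2 + 7/50 = 107/50
4 + 1/(107/50) = 4 + 50/107 = 478/107
72 + 1/(478/107) = 72 + 107/478 = 34523/478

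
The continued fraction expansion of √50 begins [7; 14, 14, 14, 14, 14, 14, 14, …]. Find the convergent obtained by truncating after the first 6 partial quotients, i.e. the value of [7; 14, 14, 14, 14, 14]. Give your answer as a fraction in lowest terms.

3880899/548842

Build up convergents one term at a time:
a_0 = 7: 7/1
a_1 = 14: 99/14
a_2 = 14: 1393/197
a_3 = 14: 19601/2772
a_4 = 14: 275807/39005
a_5 = 14: 3880899/548842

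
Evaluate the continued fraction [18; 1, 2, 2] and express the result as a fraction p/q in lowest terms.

Starting at the tail and folding back:
Start with 2.
2 + 1/(2/1) = 2 + 1/2 = 5/2
1 + 1/(5/2) = 1 + 2/5 = 7/5
18 + 1/(7/5) = 18 + 5/7 = 131/7

131/7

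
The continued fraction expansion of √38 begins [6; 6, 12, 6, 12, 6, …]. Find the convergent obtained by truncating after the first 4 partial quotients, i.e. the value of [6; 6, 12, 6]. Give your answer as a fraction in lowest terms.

2737/444

Starting at the tail and folding back:
Start with 6.
12 + 1/(6/1) = 12 + 1/6 = 73/6
6 + 1/(73/6) = 6 + 6/73 = 444/73
6 + 1/(444/73) = 6 + 73/444 = 2737/444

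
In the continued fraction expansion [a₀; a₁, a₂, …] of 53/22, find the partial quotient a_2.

53 = 2·22 + 9, so a_0 = 2
22 = 2·9 + 4, so a_1 = 2
9 = 2·4 + 1, so a_2 = 2

2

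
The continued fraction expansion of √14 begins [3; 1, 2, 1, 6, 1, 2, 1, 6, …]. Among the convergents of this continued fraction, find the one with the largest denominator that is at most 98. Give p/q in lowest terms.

333/89

a_0 = 3: 3/1  (≤ bound)
a_1 = 1: 4/1  (≤ bound)
a_2 = 2: 11/3  (≤ bound)
a_3 = 1: 15/4  (≤ bound)
a_4 = 6: 101/27  (≤ bound)
a_5 = 1: 116/31  (≤ bound)
a_6 = 2: 333/89  (≤ bound)
a_7 = 1: 449/120  (> 98, stop)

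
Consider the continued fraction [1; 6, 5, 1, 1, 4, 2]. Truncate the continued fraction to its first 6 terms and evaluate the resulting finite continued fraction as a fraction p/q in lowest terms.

359/309

Start with 4.
1 + 1/(4/1) = 1 + 1/4 = 5/4
1 + 1/(5/4) = 1 + 4/5 = 9/5
5 + 1/(9/5) = 5 + 5/9 = 50/9
6 + 1/(50/9) = 6 + 9/50 = 309/50
1 + 1/(309/50) = 1 + 50/309 = 359/309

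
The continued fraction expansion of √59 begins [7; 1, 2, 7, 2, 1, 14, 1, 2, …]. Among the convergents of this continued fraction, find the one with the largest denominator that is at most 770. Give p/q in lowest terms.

530/69

a_0 = 7: 7/1  (≤ bound)
a_1 = 1: 8/1  (≤ bound)
a_2 = 2: 23/3  (≤ bound)
a_3 = 7: 169/22  (≤ bound)
a_4 = 2: 361/47  (≤ bound)
a_5 = 1: 530/69  (≤ bound)
a_6 = 14: 7781/1013  (> 770, stop)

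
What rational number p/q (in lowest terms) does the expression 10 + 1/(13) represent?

131/13

Starting at the tail and folding back:
Start with 13.
10 + 1/(13/1) = 10 + 1/13 = 131/13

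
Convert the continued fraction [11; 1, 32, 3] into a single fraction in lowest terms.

1197/100

Starting at the tail and folding back:
Start with 3.
32 + 1/(3/1) = 32 + 1/3 = 97/3
1 + 1/(97/3) = 1 + 3/97 = 100/97
11 + 1/(100/97) = 11 + 97/100 = 1197/100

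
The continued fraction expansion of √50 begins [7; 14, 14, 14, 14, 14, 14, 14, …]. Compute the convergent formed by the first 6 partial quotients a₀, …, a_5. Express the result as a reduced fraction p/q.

Work from the innermost term outward:
Start with 14.
14 + 1/(14/1) = 14 + 1/14 = 197/14
14 + 1/(197/14) = 14 + 14/197 = 2772/197
14 + 1/(2772/197) = 14 + 197/2772 = 39005/2772
14 + 1/(39005/2772) = 14 + 2772/39005 = 548842/39005
7 + 1/(548842/39005) = 7 + 39005/548842 = 3880899/548842

3880899/548842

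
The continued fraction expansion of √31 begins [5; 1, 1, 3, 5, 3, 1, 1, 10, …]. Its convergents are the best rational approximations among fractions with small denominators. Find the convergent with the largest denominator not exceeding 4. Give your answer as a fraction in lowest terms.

11/2

a_0 = 5: 5/1  (≤ bound)
a_1 = 1: 6/1  (≤ bound)
a_2 = 1: 11/2  (≤ bound)
a_3 = 3: 39/7  (> 4, stop)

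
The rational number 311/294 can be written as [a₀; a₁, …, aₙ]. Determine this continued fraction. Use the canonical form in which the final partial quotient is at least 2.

311 ÷ 294 → quotient 1, remainder 17
294 ÷ 17 → quotient 17, remainder 5
17 ÷ 5 → quotient 3, remainder 2
5 ÷ 2 → quotient 2, remainder 1
2 ÷ 1 → quotient 2, remainder 0

[1; 17, 3, 2, 2]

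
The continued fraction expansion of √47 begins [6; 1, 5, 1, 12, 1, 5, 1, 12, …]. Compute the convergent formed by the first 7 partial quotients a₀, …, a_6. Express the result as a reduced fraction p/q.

Starting at the tail and folding back:
Start with 5.
1 + 1/(5/1) = 1 + 1/5 = 6/5
12 + 1/(6/5) = 12 + 5/6 = 77/6
1 + 1/(77/6) = 1 + 6/77 = 83/77
5 + 1/(83/77) = 5 + 77/83 = 492/83
1 + 1/(492/83) = 1 + 83/492 = 575/492
6 + 1/(575/492) = 6 + 492/575 = 3942/575

3942/575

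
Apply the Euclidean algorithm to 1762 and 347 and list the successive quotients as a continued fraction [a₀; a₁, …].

[5; 12, 1, 5, 1, 3]

Apply division with remainder until the remainder is 0:
1762 ÷ 347 → quotient 5, remainder 27
347 ÷ 27 → quotient 12, remainder 23
27 ÷ 23 → quotient 1, remainder 4
23 ÷ 4 → quotient 5, remainder 3
4 ÷ 3 → quotient 1, remainder 1
3 ÷ 1 → quotient 3, remainder 0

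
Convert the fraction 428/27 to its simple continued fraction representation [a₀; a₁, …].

Run the Euclidean algorithm, recording each quotient:
⌊428/27⌋ = 15, remainder 23
⌊27/23⌋ = 1, remainder 4
⌊23/4⌋ = 5, remainder 3
⌊4/3⌋ = 1, remainder 1
⌊3/1⌋ = 3, remainder 0

[15; 1, 5, 1, 3]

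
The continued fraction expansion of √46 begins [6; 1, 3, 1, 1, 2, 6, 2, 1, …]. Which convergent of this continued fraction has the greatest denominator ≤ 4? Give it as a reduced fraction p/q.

27/4

a_0 = 6: 6/1  (≤ bound)
a_1 = 1: 7/1  (≤ bound)
a_2 = 3: 27/4  (≤ bound)
a_3 = 1: 34/5  (> 4, stop)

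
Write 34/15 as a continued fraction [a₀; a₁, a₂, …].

Repeatedly divide and take the remainder:
34 ÷ 15 → quotient 2, remainder 4
15 ÷ 4 → quotient 3, remainder 3
4 ÷ 3 → quotient 1, remainder 1
3 ÷ 1 → quotient 3, remainder 0

[2; 3, 1, 3]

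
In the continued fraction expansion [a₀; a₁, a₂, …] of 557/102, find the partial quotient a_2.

5

557 = 5·102 + 47, so a_0 = 5
102 = 2·47 + 8, so a_1 = 2
47 = 5·8 + 7, so a_2 = 5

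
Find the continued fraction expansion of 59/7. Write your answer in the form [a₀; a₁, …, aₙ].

Repeatedly divide and take the remainder:
59 = 8·7 + 3, so a_0 = 8
7 = 2·3 + 1, so a_1 = 2
3 = 3·1 + 0, so a_2 = 3

[8; 2, 3]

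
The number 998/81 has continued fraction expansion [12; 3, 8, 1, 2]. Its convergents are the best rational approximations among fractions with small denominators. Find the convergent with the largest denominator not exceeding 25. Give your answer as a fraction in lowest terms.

308/25

a_0 = 12: 12/1  (≤ bound)
a_1 = 3: 37/3  (≤ bound)
a_2 = 8: 308/25  (≤ bound)
a_3 = 1: 345/28  (> 25, stop)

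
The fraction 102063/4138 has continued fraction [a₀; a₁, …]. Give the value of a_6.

3

102063 = 24·4138 + 2751, so a_0 = 24
4138 = 1·2751 + 1387, so a_1 = 1
2751 = 1·1387 + 1364, so a_2 = 1
1387 = 1·1364 + 23, so a_3 = 1
1364 = 59·23 + 7, so a_4 = 59
23 = 3·7 + 2, so a_5 = 3
7 = 3·2 + 1, so a_6 = 3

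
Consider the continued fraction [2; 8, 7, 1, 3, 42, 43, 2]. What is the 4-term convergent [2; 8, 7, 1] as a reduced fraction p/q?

Start with 1.
7 + 1/(1/1) = 7 + 1/1 = 8/1
8 + 1/(8/1) = 8 + 1/8 = 65/8
2 + 1/(65/8) = 2 + 8/65 = 138/65

138/65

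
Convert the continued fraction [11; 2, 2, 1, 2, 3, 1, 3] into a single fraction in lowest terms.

Build up convergents one term at a time:
a_0 = 11: 11/1
a_1 = 2: 23/2
a_2 = 2: 57/5
a_3 = 1: 80/7
a_4 = 2: 217/19
a_5 = 3: 731/64
a_6 = 1: 948/83
a_7 = 3: 3575/313

3575/313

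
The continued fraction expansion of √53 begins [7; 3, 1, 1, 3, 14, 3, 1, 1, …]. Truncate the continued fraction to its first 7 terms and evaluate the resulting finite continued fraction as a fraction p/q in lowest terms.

Build up convergents one term at a time:
a_0 = 7: 7/1
a_1 = 3: 22/3
a_2 = 1: 29/4
a_3 = 1: 51/7
a_4 = 3: 182/25
a_5 = 14: 2599/357
a_6 = 3: 7979/1096

7979/1096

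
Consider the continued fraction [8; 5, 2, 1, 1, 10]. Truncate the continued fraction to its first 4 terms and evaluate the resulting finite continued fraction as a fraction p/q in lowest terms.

131/16

Work from the innermost term outward:
Start with 1.
2 + 1/(1/1) = 2 + 1/1 = 3/1
5 + 1/(3/1) = 5 + 1/3 = 16/3
8 + 1/(16/3) = 8 + 3/16 = 131/16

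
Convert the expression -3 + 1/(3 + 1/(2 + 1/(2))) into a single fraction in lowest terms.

a_0 = -3: -3/1
a_1 = 3: -8/3
a_2 = 2: -19/7
a_3 = 2: -46/17

-46/17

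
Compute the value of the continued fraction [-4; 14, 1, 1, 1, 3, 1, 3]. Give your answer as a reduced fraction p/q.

-3051/776

Work from the innermost term outward:
Start with 3.
1 + 1/(3/1) = 1 + 1/3 = 4/3
3 + 1/(4/3) = 3 + 3/4 = 15/4
1 + 1/(15/4) = 1 + 4/15 = 19/15
1 + 1/(19/15) = 1 + 15/19 = 34/19
1 + 1/(34/19) = 1 + 19/34 = 53/34
14 + 1/(53/34) = 14 + 34/53 = 776/53
-4 + 1/(776/53) = -4 + 53/776 = -3051/776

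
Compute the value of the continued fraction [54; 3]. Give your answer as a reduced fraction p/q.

163/3

Start with 3.
54 + 1/(3/1) = 54 + 1/3 = 163/3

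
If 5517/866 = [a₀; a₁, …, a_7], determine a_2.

1

Run the Euclidean algorithm, recording each quotient:
5517 ÷ 866 → quotient 6, remainder 321
866 ÷ 321 → quotient 2, remainder 224
321 ÷ 224 → quotient 1, remainder 97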